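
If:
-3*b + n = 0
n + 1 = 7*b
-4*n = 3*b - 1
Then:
No Solution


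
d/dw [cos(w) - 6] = -sin(w)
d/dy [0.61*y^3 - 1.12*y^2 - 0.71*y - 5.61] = 1.83*y^2 - 2.24*y - 0.71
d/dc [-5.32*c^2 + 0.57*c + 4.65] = 0.57 - 10.64*c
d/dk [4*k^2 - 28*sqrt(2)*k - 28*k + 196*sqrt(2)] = 8*k - 28*sqrt(2) - 28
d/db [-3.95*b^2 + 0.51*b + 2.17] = 0.51 - 7.9*b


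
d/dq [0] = 0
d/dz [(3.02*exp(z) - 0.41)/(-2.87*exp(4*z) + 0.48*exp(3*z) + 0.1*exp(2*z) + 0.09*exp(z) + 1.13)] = (26.0022*exp(4*z) - 7.606*exp(3*z) + 0.2884*exp(2*z) + 0.082*exp(z) + 3.4495)*exp(z)/(8.2369*exp(8*z) - 2.7552*exp(7*z) - 0.3436*exp(6*z) - 0.4206*exp(5*z) - 6.3898*exp(4*z) + 1.1028*exp(3*z) + 0.2341*exp(2*z) + 0.2034*exp(z) + 1.2769)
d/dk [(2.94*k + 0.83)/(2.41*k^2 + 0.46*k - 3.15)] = (7.0854*k^2 + 1.3524*k - (2.94*k + 0.83)*(4.82*k + 0.46) - 9.261)/(2.41*k^2 + 0.46*k - 3.15)^2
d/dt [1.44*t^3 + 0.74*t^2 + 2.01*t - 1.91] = 4.32*t^2 + 1.48*t + 2.01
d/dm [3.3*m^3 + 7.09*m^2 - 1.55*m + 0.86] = 9.9*m^2 + 14.18*m - 1.55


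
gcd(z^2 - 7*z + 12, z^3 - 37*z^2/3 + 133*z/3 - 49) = z - 3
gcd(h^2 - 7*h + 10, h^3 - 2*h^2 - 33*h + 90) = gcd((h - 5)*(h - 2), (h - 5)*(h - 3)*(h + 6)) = h - 5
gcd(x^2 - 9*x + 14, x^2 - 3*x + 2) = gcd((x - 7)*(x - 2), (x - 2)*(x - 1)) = x - 2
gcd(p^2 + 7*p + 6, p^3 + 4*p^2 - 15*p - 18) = p^2 + 7*p + 6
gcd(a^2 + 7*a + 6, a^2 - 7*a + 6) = 1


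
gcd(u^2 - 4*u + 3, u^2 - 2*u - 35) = 1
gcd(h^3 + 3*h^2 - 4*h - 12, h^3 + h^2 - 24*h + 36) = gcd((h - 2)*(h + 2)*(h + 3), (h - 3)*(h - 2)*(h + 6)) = h - 2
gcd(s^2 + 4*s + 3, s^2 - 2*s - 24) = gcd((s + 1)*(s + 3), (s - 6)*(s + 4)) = 1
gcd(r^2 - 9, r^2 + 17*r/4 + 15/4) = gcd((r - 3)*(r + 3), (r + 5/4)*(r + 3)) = r + 3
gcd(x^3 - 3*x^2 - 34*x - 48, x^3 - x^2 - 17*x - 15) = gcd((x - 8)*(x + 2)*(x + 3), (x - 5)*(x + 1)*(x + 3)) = x + 3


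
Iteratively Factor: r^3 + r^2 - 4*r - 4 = (r + 1)*(r^2 - 4) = (r - 2)*(r + 1)*(r + 2)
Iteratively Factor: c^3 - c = (c - 1)*(c^2 + c) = c*(c - 1)*(c + 1)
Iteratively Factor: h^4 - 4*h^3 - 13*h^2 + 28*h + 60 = (h + 2)*(h^3 - 6*h^2 - h + 30) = (h + 2)^2*(h^2 - 8*h + 15) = (h - 5)*(h + 2)^2*(h - 3)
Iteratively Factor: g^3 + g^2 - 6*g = (g - 2)*(g^2 + 3*g) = g*(g - 2)*(g + 3)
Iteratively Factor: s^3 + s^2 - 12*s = (s)*(s^2 + s - 12) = s*(s - 3)*(s + 4)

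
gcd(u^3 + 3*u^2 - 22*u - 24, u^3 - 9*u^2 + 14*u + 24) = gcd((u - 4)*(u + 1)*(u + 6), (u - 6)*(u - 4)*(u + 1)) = u^2 - 3*u - 4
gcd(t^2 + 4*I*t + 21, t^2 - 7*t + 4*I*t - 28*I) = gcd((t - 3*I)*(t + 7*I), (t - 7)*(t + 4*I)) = 1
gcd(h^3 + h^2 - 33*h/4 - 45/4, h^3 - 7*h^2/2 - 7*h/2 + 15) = h - 3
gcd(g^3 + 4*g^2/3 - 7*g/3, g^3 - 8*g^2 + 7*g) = g^2 - g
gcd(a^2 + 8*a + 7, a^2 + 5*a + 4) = a + 1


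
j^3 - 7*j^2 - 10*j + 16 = (j - 8)*(j - 1)*(j + 2)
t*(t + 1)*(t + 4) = t^3 + 5*t^2 + 4*t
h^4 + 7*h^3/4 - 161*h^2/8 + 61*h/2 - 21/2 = (h - 2)*(h - 7/4)*(h - 1/2)*(h + 6)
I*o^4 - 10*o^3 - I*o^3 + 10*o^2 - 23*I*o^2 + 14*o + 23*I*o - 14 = (o + I)*(o + 2*I)*(o + 7*I)*(I*o - I)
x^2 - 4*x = x*(x - 4)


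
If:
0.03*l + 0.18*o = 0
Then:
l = -6.0*o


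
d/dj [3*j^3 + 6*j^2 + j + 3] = 9*j^2 + 12*j + 1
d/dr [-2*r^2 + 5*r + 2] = 5 - 4*r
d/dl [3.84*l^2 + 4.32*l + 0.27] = 7.68*l + 4.32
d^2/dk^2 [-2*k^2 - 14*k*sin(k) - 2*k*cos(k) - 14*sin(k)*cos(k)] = 14*k*sin(k) + 2*k*cos(k) + 4*sin(k) + 28*sin(2*k) - 28*cos(k) - 4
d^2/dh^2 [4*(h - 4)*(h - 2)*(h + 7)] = 24*h + 8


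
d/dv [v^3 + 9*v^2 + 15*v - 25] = 3*v^2 + 18*v + 15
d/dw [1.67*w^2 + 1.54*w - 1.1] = 3.34*w + 1.54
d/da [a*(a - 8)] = 2*a - 8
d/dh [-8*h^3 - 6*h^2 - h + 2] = -24*h^2 - 12*h - 1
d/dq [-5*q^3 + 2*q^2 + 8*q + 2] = -15*q^2 + 4*q + 8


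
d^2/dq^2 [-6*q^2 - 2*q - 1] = -12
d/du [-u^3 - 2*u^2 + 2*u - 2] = -3*u^2 - 4*u + 2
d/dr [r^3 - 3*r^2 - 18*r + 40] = 3*r^2 - 6*r - 18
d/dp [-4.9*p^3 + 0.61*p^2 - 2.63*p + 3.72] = -14.7*p^2 + 1.22*p - 2.63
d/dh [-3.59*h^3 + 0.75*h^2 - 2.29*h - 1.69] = -10.77*h^2 + 1.5*h - 2.29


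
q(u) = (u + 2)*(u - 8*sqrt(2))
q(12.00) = 9.61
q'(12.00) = 14.69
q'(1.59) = -6.13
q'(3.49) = -2.33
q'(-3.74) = -16.79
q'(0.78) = -7.75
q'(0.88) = -7.55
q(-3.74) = 26.19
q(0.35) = -25.76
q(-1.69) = -4.03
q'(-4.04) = -17.39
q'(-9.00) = -27.31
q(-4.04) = 31.32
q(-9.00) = 142.20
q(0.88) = -30.05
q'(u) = 2*u - 8*sqrt(2) + 2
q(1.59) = -34.91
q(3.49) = -42.95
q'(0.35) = -8.61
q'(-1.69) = -12.69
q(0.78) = -29.28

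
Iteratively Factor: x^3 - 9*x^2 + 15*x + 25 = (x - 5)*(x^2 - 4*x - 5) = (x - 5)^2*(x + 1)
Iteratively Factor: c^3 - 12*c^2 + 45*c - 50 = (c - 5)*(c^2 - 7*c + 10) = (c - 5)^2*(c - 2)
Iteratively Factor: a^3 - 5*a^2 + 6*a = (a)*(a^2 - 5*a + 6) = a*(a - 3)*(a - 2)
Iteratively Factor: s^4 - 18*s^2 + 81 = (s - 3)*(s^3 + 3*s^2 - 9*s - 27) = (s - 3)*(s + 3)*(s^2 - 9) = (s - 3)*(s + 3)^2*(s - 3)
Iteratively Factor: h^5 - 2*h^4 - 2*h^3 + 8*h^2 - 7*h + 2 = (h + 2)*(h^4 - 4*h^3 + 6*h^2 - 4*h + 1) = (h - 1)*(h + 2)*(h^3 - 3*h^2 + 3*h - 1) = (h - 1)^2*(h + 2)*(h^2 - 2*h + 1) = (h - 1)^3*(h + 2)*(h - 1)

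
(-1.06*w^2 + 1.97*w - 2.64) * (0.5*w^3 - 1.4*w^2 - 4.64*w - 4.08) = -0.53*w^5 + 2.469*w^4 + 0.8404*w^3 - 1.12*w^2 + 4.212*w + 10.7712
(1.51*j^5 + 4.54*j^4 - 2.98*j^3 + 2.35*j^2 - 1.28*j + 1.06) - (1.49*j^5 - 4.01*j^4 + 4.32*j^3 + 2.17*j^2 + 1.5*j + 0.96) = 0.02*j^5 + 8.55*j^4 - 7.3*j^3 + 0.18*j^2 - 2.78*j + 0.1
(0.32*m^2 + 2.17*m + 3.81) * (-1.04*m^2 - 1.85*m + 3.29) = -0.3328*m^4 - 2.8488*m^3 - 6.9241*m^2 + 0.0907999999999989*m + 12.5349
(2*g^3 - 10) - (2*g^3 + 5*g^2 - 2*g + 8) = -5*g^2 + 2*g - 18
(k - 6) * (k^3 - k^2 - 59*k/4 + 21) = k^4 - 7*k^3 - 35*k^2/4 + 219*k/2 - 126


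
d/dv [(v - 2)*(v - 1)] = 2*v - 3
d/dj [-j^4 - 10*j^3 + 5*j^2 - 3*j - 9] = -4*j^3 - 30*j^2 + 10*j - 3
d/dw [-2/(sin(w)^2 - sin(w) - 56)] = 2*(2*sin(w) - 1)*cos(w)/(sin(w) + cos(w)^2 + 55)^2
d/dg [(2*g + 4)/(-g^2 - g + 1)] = 2*(g^2 + 4*g + 3)/(g^4 + 2*g^3 - g^2 - 2*g + 1)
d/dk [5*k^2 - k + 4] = 10*k - 1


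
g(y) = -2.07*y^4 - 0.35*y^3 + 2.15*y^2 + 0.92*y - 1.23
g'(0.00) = 0.92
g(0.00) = -1.23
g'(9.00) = -6081.55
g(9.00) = -13655.22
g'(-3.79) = 420.30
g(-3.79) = -381.88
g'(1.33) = -14.70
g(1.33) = -3.50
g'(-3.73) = 399.96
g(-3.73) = -357.27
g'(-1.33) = 12.82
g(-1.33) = -4.30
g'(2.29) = -94.17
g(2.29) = -48.98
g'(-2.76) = 155.14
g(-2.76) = -100.15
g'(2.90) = -197.38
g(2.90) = -135.42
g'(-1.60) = 25.27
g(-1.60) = -9.33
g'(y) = -8.28*y^3 - 1.05*y^2 + 4.3*y + 0.92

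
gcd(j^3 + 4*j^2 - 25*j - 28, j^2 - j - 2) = j + 1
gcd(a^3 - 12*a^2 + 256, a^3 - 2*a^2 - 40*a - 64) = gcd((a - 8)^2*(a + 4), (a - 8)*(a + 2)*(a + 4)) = a^2 - 4*a - 32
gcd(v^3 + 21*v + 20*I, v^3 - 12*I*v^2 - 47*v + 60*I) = v - 5*I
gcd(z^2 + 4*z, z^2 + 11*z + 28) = z + 4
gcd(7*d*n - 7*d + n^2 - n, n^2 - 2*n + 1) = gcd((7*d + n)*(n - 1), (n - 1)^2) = n - 1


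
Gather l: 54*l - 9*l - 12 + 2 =45*l - 10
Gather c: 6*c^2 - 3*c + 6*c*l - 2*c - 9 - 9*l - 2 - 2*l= 6*c^2 + c*(6*l - 5) - 11*l - 11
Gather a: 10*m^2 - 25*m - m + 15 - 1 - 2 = 10*m^2 - 26*m + 12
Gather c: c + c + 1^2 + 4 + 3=2*c + 8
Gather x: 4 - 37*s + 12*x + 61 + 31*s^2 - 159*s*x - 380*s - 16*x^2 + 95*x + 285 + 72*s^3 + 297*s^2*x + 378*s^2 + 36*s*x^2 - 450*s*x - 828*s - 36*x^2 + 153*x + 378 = 72*s^3 + 409*s^2 - 1245*s + x^2*(36*s - 52) + x*(297*s^2 - 609*s + 260) + 728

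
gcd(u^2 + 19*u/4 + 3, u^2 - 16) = u + 4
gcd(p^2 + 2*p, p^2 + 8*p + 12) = p + 2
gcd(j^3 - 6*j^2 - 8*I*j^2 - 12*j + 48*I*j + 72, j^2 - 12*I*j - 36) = j - 6*I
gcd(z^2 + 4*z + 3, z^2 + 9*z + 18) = z + 3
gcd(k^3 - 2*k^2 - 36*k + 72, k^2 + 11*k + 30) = k + 6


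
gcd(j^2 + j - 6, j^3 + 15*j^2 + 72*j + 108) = j + 3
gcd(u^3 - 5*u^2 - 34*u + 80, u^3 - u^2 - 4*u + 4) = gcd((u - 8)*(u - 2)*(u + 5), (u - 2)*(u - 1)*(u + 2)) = u - 2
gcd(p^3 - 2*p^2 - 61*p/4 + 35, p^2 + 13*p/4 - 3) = p + 4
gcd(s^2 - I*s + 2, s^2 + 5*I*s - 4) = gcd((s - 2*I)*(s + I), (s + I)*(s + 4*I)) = s + I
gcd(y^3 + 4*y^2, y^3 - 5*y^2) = y^2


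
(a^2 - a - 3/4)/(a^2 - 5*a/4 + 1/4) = (4*a^2 - 4*a - 3)/(4*a^2 - 5*a + 1)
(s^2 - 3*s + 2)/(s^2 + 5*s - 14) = (s - 1)/(s + 7)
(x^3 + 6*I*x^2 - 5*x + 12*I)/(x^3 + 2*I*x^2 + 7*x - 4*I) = (x + 3*I)/(x - I)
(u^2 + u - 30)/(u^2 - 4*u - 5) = (u + 6)/(u + 1)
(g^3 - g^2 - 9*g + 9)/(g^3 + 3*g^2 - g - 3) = (g - 3)/(g + 1)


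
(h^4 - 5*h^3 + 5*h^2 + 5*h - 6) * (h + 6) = h^5 + h^4 - 25*h^3 + 35*h^2 + 24*h - 36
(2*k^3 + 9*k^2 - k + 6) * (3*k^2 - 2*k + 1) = 6*k^5 + 23*k^4 - 19*k^3 + 29*k^2 - 13*k + 6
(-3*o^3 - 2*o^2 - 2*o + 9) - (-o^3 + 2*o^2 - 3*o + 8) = -2*o^3 - 4*o^2 + o + 1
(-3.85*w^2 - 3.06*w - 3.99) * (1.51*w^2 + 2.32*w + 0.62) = -5.8135*w^4 - 13.5526*w^3 - 15.5111*w^2 - 11.154*w - 2.4738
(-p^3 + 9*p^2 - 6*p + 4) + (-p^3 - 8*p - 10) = -2*p^3 + 9*p^2 - 14*p - 6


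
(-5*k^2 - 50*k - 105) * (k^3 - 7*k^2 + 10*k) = -5*k^5 - 15*k^4 + 195*k^3 + 235*k^2 - 1050*k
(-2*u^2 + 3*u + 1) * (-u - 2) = 2*u^3 + u^2 - 7*u - 2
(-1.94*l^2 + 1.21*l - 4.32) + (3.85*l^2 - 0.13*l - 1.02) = 1.91*l^2 + 1.08*l - 5.34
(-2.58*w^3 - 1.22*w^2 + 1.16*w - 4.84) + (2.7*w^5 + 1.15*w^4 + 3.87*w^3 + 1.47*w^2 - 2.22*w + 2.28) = 2.7*w^5 + 1.15*w^4 + 1.29*w^3 + 0.25*w^2 - 1.06*w - 2.56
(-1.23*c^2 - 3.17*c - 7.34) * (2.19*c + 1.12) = -2.6937*c^3 - 8.3199*c^2 - 19.625*c - 8.2208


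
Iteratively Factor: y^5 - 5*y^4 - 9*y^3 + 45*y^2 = (y - 3)*(y^4 - 2*y^3 - 15*y^2) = (y - 5)*(y - 3)*(y^3 + 3*y^2) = (y - 5)*(y - 3)*(y + 3)*(y^2) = y*(y - 5)*(y - 3)*(y + 3)*(y)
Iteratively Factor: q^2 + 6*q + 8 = (q + 4)*(q + 2)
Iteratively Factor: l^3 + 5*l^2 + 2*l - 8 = (l + 4)*(l^2 + l - 2) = (l - 1)*(l + 4)*(l + 2)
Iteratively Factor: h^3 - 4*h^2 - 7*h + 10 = (h - 1)*(h^2 - 3*h - 10) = (h - 1)*(h + 2)*(h - 5)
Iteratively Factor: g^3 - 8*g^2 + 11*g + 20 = (g + 1)*(g^2 - 9*g + 20) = (g - 4)*(g + 1)*(g - 5)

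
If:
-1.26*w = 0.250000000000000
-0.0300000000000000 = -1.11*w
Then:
No Solution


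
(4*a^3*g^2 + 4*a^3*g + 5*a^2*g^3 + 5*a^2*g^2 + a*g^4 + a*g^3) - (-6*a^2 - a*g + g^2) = 4*a^3*g^2 + 4*a^3*g + 5*a^2*g^3 + 5*a^2*g^2 + 6*a^2 + a*g^4 + a*g^3 + a*g - g^2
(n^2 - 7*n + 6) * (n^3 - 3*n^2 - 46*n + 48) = n^5 - 10*n^4 - 19*n^3 + 352*n^2 - 612*n + 288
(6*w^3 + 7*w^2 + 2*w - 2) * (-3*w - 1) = -18*w^4 - 27*w^3 - 13*w^2 + 4*w + 2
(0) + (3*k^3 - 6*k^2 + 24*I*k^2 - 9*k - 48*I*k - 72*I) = 3*k^3 - 6*k^2 + 24*I*k^2 - 9*k - 48*I*k - 72*I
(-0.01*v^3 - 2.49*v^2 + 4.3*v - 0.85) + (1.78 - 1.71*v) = -0.01*v^3 - 2.49*v^2 + 2.59*v + 0.93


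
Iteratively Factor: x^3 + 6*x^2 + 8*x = (x + 4)*(x^2 + 2*x) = x*(x + 4)*(x + 2)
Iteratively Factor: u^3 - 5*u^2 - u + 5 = (u + 1)*(u^2 - 6*u + 5) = (u - 1)*(u + 1)*(u - 5)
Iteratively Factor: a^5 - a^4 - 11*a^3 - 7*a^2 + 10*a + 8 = (a + 2)*(a^4 - 3*a^3 - 5*a^2 + 3*a + 4) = (a - 1)*(a + 2)*(a^3 - 2*a^2 - 7*a - 4) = (a - 1)*(a + 1)*(a + 2)*(a^2 - 3*a - 4) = (a - 4)*(a - 1)*(a + 1)*(a + 2)*(a + 1)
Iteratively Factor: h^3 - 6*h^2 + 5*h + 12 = (h + 1)*(h^2 - 7*h + 12) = (h - 3)*(h + 1)*(h - 4)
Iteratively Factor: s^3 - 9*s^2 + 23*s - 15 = (s - 3)*(s^2 - 6*s + 5) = (s - 5)*(s - 3)*(s - 1)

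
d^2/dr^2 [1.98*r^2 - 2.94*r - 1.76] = 3.96000000000000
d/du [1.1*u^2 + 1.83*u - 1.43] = 2.2*u + 1.83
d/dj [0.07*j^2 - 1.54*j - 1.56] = 0.14*j - 1.54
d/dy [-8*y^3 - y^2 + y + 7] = -24*y^2 - 2*y + 1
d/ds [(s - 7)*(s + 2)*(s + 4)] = 3*s^2 - 2*s - 34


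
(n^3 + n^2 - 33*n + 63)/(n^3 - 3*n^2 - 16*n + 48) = (n^2 + 4*n - 21)/(n^2 - 16)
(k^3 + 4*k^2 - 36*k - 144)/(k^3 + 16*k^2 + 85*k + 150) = (k^2 - 2*k - 24)/(k^2 + 10*k + 25)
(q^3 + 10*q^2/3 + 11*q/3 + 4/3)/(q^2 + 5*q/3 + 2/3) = (3*q^2 + 7*q + 4)/(3*q + 2)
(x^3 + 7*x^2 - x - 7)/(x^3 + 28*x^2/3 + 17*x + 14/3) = 3*(x^2 - 1)/(3*x^2 + 7*x + 2)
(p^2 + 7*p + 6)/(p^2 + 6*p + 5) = (p + 6)/(p + 5)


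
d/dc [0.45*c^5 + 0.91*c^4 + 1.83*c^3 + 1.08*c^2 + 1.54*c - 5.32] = 2.25*c^4 + 3.64*c^3 + 5.49*c^2 + 2.16*c + 1.54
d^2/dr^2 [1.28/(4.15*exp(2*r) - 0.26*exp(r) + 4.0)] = ((0.3328 - 21.248*exp(r))*(4.15*exp(2*r) - 0.26*exp(r) + 4.0) + 1.28*(8.3*exp(r) - 0.26)*(16.6*exp(r) - 0.52)*exp(r))*exp(r)/(4.15*exp(2*r) - 0.26*exp(r) + 4.0)^3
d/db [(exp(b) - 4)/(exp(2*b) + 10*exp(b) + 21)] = (-2*(exp(b) - 4)*(exp(b) + 5) + exp(2*b) + 10*exp(b) + 21)*exp(b)/(exp(2*b) + 10*exp(b) + 21)^2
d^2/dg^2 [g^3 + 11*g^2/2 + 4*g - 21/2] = 6*g + 11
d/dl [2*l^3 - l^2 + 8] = 2*l*(3*l - 1)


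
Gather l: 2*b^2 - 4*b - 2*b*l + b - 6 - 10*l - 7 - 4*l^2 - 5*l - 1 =2*b^2 - 3*b - 4*l^2 + l*(-2*b - 15) - 14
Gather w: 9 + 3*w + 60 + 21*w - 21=24*w + 48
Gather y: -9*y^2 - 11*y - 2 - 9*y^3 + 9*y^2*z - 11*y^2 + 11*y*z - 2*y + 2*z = -9*y^3 + y^2*(9*z - 20) + y*(11*z - 13) + 2*z - 2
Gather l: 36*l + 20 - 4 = 36*l + 16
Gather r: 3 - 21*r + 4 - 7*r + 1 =8 - 28*r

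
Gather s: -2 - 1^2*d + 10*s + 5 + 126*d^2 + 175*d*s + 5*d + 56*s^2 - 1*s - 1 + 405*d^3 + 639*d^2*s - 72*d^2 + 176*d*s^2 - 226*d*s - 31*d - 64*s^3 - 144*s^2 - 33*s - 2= 405*d^3 + 54*d^2 - 27*d - 64*s^3 + s^2*(176*d - 88) + s*(639*d^2 - 51*d - 24)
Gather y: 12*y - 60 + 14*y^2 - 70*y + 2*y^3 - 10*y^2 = 2*y^3 + 4*y^2 - 58*y - 60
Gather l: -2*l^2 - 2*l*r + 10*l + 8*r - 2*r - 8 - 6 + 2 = -2*l^2 + l*(10 - 2*r) + 6*r - 12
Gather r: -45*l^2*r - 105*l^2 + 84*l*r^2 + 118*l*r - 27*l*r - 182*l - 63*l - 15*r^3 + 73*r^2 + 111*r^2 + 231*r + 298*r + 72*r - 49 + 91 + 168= -105*l^2 - 245*l - 15*r^3 + r^2*(84*l + 184) + r*(-45*l^2 + 91*l + 601) + 210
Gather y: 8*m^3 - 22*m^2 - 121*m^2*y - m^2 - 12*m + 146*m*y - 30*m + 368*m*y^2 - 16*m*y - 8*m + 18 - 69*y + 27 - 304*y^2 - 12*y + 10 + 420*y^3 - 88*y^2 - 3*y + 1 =8*m^3 - 23*m^2 - 50*m + 420*y^3 + y^2*(368*m - 392) + y*(-121*m^2 + 130*m - 84) + 56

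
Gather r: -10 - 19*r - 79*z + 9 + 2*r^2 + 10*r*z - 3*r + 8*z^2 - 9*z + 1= 2*r^2 + r*(10*z - 22) + 8*z^2 - 88*z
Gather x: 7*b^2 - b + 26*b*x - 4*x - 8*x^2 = 7*b^2 - b - 8*x^2 + x*(26*b - 4)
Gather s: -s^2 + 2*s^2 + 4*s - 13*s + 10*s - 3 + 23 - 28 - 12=s^2 + s - 20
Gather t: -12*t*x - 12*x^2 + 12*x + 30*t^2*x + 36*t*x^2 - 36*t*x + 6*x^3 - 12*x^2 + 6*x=30*t^2*x + t*(36*x^2 - 48*x) + 6*x^3 - 24*x^2 + 18*x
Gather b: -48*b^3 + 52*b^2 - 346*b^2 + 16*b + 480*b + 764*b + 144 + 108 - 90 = -48*b^3 - 294*b^2 + 1260*b + 162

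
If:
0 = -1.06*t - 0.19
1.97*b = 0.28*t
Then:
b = -0.03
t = -0.18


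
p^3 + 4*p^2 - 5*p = p*(p - 1)*(p + 5)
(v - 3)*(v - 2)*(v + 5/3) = v^3 - 10*v^2/3 - 7*v/3 + 10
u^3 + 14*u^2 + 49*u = u*(u + 7)^2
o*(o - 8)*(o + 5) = o^3 - 3*o^2 - 40*o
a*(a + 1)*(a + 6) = a^3 + 7*a^2 + 6*a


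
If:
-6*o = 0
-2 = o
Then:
No Solution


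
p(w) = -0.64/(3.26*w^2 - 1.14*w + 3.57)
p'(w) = -0.64*(1.14 - 6.52*w)/(3.26*w^2 - 1.14*w + 3.57)^2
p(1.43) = -0.07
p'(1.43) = 0.07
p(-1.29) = -0.06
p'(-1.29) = -0.06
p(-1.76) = -0.04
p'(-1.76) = -0.03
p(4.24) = -0.01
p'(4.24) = 0.01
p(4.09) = -0.01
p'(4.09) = 0.01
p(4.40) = -0.01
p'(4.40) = 0.00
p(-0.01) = -0.18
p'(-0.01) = -0.06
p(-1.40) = -0.06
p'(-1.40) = -0.05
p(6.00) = -0.01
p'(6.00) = 0.00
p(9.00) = -0.00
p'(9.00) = 0.00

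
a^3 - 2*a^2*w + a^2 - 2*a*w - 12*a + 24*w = (a - 3)*(a + 4)*(a - 2*w)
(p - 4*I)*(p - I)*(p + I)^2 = p^4 - 3*I*p^3 + 5*p^2 - 3*I*p + 4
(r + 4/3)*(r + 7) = r^2 + 25*r/3 + 28/3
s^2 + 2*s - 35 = (s - 5)*(s + 7)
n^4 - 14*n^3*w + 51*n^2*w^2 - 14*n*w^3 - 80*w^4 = (n - 8*w)*(n - 5*w)*(n - 2*w)*(n + w)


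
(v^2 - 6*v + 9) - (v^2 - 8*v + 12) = 2*v - 3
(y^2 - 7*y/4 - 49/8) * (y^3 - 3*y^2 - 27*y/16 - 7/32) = y^5 - 19*y^4/4 - 41*y^3/16 + 1351*y^2/64 + 343*y/32 + 343/256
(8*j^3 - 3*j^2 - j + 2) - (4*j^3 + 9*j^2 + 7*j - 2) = 4*j^3 - 12*j^2 - 8*j + 4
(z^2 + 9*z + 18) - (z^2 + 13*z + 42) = -4*z - 24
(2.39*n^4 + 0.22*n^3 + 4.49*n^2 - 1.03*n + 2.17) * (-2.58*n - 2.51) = -6.1662*n^5 - 6.5665*n^4 - 12.1364*n^3 - 8.6125*n^2 - 3.0133*n - 5.4467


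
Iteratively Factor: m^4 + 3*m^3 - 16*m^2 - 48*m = (m - 4)*(m^3 + 7*m^2 + 12*m) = m*(m - 4)*(m^2 + 7*m + 12) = m*(m - 4)*(m + 3)*(m + 4)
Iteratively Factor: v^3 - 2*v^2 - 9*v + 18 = (v - 2)*(v^2 - 9) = (v - 3)*(v - 2)*(v + 3)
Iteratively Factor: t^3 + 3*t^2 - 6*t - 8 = (t + 4)*(t^2 - t - 2) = (t + 1)*(t + 4)*(t - 2)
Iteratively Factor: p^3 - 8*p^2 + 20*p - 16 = (p - 2)*(p^2 - 6*p + 8) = (p - 4)*(p - 2)*(p - 2)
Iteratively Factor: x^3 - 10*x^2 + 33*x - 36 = (x - 3)*(x^2 - 7*x + 12) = (x - 4)*(x - 3)*(x - 3)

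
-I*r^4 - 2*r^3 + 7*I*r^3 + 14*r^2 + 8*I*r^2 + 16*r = r*(r - 8)*(r - 2*I)*(-I*r - I)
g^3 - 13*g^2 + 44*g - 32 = (g - 8)*(g - 4)*(g - 1)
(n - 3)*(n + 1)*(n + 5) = n^3 + 3*n^2 - 13*n - 15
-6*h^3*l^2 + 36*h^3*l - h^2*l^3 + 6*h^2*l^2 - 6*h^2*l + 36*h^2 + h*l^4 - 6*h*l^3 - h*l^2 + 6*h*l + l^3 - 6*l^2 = (-3*h + l)*(2*h + l)*(l - 6)*(h*l + 1)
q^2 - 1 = (q - 1)*(q + 1)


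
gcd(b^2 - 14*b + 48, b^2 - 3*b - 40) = b - 8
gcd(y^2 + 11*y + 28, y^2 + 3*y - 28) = y + 7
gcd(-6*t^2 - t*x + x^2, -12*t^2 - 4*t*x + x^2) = 2*t + x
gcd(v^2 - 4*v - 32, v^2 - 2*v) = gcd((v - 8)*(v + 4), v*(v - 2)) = 1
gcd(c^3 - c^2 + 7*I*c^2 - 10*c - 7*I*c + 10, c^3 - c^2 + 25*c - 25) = c^2 + c*(-1 + 5*I) - 5*I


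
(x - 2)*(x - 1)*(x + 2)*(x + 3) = x^4 + 2*x^3 - 7*x^2 - 8*x + 12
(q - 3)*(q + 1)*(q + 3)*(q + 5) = q^4 + 6*q^3 - 4*q^2 - 54*q - 45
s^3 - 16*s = s*(s - 4)*(s + 4)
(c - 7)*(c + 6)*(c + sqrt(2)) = c^3 - c^2 + sqrt(2)*c^2 - 42*c - sqrt(2)*c - 42*sqrt(2)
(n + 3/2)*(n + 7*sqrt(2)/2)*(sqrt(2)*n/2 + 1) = sqrt(2)*n^3/2 + 3*sqrt(2)*n^2/4 + 9*n^2/2 + 7*sqrt(2)*n/2 + 27*n/4 + 21*sqrt(2)/4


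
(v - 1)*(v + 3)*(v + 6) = v^3 + 8*v^2 + 9*v - 18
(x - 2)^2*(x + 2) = x^3 - 2*x^2 - 4*x + 8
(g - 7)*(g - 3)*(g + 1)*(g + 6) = g^4 - 3*g^3 - 43*g^2 + 87*g + 126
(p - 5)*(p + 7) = p^2 + 2*p - 35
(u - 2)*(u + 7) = u^2 + 5*u - 14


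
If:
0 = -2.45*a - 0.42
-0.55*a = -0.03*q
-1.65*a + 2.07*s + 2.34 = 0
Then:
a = -0.17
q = -3.14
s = -1.27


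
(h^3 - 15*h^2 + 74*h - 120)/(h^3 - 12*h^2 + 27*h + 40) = (h^2 - 10*h + 24)/(h^2 - 7*h - 8)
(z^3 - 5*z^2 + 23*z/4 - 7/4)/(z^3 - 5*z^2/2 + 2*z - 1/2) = (z - 7/2)/(z - 1)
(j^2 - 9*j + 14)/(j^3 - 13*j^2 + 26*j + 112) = (j - 2)/(j^2 - 6*j - 16)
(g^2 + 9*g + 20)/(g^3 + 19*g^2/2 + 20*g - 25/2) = 2*(g + 4)/(2*g^2 + 9*g - 5)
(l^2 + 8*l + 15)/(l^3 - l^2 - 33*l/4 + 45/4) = 4*(l + 5)/(4*l^2 - 16*l + 15)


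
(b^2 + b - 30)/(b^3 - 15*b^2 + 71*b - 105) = (b + 6)/(b^2 - 10*b + 21)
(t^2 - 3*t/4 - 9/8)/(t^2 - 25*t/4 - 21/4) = (t - 3/2)/(t - 7)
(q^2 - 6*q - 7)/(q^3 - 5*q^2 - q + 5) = (q - 7)/(q^2 - 6*q + 5)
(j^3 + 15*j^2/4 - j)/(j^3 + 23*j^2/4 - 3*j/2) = (j + 4)/(j + 6)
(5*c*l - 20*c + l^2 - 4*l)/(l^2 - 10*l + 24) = (5*c + l)/(l - 6)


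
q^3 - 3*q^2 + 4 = (q - 2)^2*(q + 1)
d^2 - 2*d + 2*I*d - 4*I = (d - 2)*(d + 2*I)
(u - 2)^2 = u^2 - 4*u + 4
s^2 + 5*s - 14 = (s - 2)*(s + 7)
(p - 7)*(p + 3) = p^2 - 4*p - 21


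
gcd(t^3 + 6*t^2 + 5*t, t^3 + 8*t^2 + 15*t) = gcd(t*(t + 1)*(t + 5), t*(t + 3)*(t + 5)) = t^2 + 5*t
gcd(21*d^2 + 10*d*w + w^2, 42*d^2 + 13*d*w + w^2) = 7*d + w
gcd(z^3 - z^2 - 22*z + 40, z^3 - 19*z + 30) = z^2 + 3*z - 10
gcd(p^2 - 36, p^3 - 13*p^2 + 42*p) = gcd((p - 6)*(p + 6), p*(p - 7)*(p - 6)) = p - 6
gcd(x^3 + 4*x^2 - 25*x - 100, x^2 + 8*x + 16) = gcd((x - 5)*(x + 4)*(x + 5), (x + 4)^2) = x + 4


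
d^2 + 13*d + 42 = (d + 6)*(d + 7)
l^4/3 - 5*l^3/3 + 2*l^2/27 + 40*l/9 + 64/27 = (l/3 + 1/3)*(l - 4)*(l - 8/3)*(l + 2/3)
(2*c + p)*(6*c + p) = 12*c^2 + 8*c*p + p^2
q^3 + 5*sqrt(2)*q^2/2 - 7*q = q*(q - sqrt(2))*(q + 7*sqrt(2)/2)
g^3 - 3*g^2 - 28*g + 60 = (g - 6)*(g - 2)*(g + 5)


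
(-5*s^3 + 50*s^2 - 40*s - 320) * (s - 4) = -5*s^4 + 70*s^3 - 240*s^2 - 160*s + 1280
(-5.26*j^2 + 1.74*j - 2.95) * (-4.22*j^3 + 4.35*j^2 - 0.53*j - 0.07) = 22.1972*j^5 - 30.2238*j^4 + 22.8058*j^3 - 13.3865*j^2 + 1.4417*j + 0.2065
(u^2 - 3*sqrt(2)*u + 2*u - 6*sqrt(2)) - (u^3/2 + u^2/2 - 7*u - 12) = -u^3/2 + u^2/2 - 3*sqrt(2)*u + 9*u - 6*sqrt(2) + 12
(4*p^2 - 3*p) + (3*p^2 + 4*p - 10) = 7*p^2 + p - 10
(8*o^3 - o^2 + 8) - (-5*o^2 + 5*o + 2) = 8*o^3 + 4*o^2 - 5*o + 6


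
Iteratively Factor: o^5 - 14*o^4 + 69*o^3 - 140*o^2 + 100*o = (o - 2)*(o^4 - 12*o^3 + 45*o^2 - 50*o) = (o - 5)*(o - 2)*(o^3 - 7*o^2 + 10*o) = o*(o - 5)*(o - 2)*(o^2 - 7*o + 10) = o*(o - 5)*(o - 2)^2*(o - 5)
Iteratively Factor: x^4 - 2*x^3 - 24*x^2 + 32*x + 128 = (x - 4)*(x^3 + 2*x^2 - 16*x - 32) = (x - 4)*(x + 2)*(x^2 - 16) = (x - 4)*(x + 2)*(x + 4)*(x - 4)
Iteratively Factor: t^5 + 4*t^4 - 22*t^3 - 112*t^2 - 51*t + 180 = (t + 3)*(t^4 + t^3 - 25*t^2 - 37*t + 60) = (t - 5)*(t + 3)*(t^3 + 6*t^2 + 5*t - 12) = (t - 5)*(t + 3)*(t + 4)*(t^2 + 2*t - 3) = (t - 5)*(t + 3)^2*(t + 4)*(t - 1)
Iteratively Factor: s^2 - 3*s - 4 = (s - 4)*(s + 1)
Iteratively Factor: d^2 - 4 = (d - 2)*(d + 2)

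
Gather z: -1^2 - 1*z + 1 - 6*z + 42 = 42 - 7*z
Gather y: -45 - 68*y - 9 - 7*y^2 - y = -7*y^2 - 69*y - 54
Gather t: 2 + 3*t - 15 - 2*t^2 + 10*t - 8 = -2*t^2 + 13*t - 21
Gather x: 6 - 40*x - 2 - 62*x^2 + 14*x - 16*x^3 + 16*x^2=-16*x^3 - 46*x^2 - 26*x + 4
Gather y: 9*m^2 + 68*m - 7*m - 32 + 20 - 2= 9*m^2 + 61*m - 14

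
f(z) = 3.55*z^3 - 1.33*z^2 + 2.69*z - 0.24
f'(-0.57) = 7.67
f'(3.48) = 122.41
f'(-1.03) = 16.73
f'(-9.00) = 889.28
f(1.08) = 5.59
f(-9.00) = -2720.13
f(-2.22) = -51.61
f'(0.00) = 2.69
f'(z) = 10.65*z^2 - 2.66*z + 2.69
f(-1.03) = -8.30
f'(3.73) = 140.94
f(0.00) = -0.24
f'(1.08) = 12.24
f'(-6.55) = 477.02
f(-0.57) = -2.86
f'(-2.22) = 61.08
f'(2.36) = 55.73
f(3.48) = 142.63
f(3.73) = 175.52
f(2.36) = 45.36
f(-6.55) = -1072.51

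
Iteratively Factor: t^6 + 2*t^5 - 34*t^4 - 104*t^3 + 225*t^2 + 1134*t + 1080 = (t - 4)*(t^5 + 6*t^4 - 10*t^3 - 144*t^2 - 351*t - 270) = (t - 4)*(t + 3)*(t^4 + 3*t^3 - 19*t^2 - 87*t - 90) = (t - 5)*(t - 4)*(t + 3)*(t^3 + 8*t^2 + 21*t + 18) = (t - 5)*(t - 4)*(t + 2)*(t + 3)*(t^2 + 6*t + 9) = (t - 5)*(t - 4)*(t + 2)*(t + 3)^2*(t + 3)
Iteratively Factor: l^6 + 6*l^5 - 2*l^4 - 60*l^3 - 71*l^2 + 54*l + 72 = (l + 1)*(l^5 + 5*l^4 - 7*l^3 - 53*l^2 - 18*l + 72) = (l + 1)*(l + 2)*(l^4 + 3*l^3 - 13*l^2 - 27*l + 36) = (l - 3)*(l + 1)*(l + 2)*(l^3 + 6*l^2 + 5*l - 12) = (l - 3)*(l + 1)*(l + 2)*(l + 3)*(l^2 + 3*l - 4) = (l - 3)*(l - 1)*(l + 1)*(l + 2)*(l + 3)*(l + 4)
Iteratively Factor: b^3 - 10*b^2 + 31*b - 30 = (b - 3)*(b^2 - 7*b + 10) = (b - 3)*(b - 2)*(b - 5)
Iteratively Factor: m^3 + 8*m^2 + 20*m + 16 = (m + 4)*(m^2 + 4*m + 4) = (m + 2)*(m + 4)*(m + 2)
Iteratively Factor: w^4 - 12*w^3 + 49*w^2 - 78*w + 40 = (w - 1)*(w^3 - 11*w^2 + 38*w - 40) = (w - 2)*(w - 1)*(w^2 - 9*w + 20) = (w - 5)*(w - 2)*(w - 1)*(w - 4)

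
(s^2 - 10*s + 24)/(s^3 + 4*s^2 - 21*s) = (s^2 - 10*s + 24)/(s*(s^2 + 4*s - 21))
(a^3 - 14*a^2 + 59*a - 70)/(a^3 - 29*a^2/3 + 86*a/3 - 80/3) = 3*(a - 7)/(3*a - 8)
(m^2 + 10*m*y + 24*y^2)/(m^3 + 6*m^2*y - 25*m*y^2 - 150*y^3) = (-m - 4*y)/(-m^2 + 25*y^2)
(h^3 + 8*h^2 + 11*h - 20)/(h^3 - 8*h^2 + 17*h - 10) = (h^2 + 9*h + 20)/(h^2 - 7*h + 10)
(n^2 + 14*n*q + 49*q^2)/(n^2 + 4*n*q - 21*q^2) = (-n - 7*q)/(-n + 3*q)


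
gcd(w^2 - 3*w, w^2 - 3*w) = w^2 - 3*w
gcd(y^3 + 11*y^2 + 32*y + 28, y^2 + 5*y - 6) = 1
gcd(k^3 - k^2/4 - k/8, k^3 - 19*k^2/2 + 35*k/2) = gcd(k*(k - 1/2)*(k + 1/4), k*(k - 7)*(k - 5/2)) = k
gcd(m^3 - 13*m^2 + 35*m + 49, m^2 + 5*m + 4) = m + 1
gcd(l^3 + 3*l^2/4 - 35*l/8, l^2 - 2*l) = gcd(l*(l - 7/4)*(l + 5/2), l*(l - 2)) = l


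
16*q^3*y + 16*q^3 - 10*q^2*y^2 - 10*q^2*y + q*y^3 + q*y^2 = (-8*q + y)*(-2*q + y)*(q*y + q)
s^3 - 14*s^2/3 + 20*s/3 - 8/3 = (s - 2)^2*(s - 2/3)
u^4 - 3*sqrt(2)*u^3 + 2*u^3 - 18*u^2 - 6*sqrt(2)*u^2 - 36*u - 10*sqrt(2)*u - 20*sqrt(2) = (u + 2)*(u - 5*sqrt(2))*(u + sqrt(2))^2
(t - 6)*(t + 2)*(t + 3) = t^3 - t^2 - 24*t - 36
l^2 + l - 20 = (l - 4)*(l + 5)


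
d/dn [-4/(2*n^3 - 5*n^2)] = 8*(3*n - 5)/(n^3*(2*n - 5)^2)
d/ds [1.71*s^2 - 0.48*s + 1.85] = 3.42*s - 0.48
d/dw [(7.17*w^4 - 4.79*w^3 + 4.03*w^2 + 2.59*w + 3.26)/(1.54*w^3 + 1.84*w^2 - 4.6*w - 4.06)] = (11.0418*w^6 + 26.3856*w^5 - 113.9658*w^4 - 80.35*w^3 + 19.9774*w^2 - 44.7204*w + 4.4806)/(2.3716*w^6 + 5.6672*w^5 - 10.7824*w^4 - 29.4328*w^3 + 6.2192*w^2 + 37.352*w + 16.4836)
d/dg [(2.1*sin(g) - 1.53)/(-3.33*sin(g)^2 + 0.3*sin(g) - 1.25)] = (6.993*sin(g)^2 - 10.1898*sin(g) - 2.166)*cos(g)/(11.0889*sin(g)^4 - 1.998*sin(g)^3 + 8.415*sin(g)^2 - 0.75*sin(g) + 1.5625)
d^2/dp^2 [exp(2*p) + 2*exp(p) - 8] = (4*exp(p) + 2)*exp(p)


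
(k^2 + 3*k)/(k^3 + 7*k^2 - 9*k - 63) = k/(k^2 + 4*k - 21)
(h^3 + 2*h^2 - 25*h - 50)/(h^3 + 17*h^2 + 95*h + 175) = (h^2 - 3*h - 10)/(h^2 + 12*h + 35)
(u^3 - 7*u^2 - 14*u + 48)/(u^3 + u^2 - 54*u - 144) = (u - 2)/(u + 6)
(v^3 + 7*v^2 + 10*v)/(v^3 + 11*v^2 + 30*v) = (v + 2)/(v + 6)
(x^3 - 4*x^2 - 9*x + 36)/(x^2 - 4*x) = x - 9/x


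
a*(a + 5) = a^2 + 5*a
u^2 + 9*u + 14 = (u + 2)*(u + 7)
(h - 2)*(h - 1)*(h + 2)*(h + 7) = h^4 + 6*h^3 - 11*h^2 - 24*h + 28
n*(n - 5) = n^2 - 5*n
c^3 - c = c*(c - 1)*(c + 1)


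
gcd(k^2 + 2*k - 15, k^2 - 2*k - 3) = k - 3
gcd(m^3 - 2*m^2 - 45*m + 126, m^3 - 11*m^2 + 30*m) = m - 6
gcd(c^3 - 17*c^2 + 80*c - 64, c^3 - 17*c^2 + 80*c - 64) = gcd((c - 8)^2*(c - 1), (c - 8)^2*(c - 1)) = c^3 - 17*c^2 + 80*c - 64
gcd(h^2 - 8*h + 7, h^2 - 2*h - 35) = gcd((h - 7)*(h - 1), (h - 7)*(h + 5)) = h - 7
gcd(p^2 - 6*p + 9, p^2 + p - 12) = p - 3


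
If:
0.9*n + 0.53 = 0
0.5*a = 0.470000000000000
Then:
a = 0.94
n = -0.59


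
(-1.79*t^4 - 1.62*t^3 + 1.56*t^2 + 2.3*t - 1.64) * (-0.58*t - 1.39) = 1.0382*t^5 + 3.4277*t^4 + 1.347*t^3 - 3.5024*t^2 - 2.2458*t + 2.2796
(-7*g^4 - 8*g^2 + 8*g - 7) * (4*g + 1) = -28*g^5 - 7*g^4 - 32*g^3 + 24*g^2 - 20*g - 7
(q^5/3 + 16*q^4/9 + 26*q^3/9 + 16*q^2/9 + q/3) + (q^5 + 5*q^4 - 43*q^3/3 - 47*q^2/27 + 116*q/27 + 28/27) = 4*q^5/3 + 61*q^4/9 - 103*q^3/9 + q^2/27 + 125*q/27 + 28/27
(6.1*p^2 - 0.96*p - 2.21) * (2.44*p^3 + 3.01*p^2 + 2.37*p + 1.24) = 14.884*p^5 + 16.0186*p^4 + 6.175*p^3 - 1.3633*p^2 - 6.4281*p - 2.7404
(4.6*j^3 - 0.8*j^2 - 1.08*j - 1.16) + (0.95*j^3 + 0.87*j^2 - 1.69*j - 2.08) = 5.55*j^3 + 0.07*j^2 - 2.77*j - 3.24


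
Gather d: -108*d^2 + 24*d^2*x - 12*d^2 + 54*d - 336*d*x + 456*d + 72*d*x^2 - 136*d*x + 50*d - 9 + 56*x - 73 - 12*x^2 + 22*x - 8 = d^2*(24*x - 120) + d*(72*x^2 - 472*x + 560) - 12*x^2 + 78*x - 90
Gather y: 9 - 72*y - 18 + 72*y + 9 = 0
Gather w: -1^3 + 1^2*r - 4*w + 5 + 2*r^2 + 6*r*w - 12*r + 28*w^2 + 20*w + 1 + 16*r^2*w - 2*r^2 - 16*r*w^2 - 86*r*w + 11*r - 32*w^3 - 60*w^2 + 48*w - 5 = -32*w^3 + w^2*(-16*r - 32) + w*(16*r^2 - 80*r + 64)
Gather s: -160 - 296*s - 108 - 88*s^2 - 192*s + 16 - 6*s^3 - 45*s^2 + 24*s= -6*s^3 - 133*s^2 - 464*s - 252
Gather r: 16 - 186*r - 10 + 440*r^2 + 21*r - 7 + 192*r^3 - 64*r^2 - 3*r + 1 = 192*r^3 + 376*r^2 - 168*r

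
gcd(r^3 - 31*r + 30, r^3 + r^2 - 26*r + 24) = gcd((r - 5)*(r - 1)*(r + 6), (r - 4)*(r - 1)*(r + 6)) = r^2 + 5*r - 6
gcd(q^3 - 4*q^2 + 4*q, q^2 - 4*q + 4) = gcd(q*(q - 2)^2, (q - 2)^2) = q^2 - 4*q + 4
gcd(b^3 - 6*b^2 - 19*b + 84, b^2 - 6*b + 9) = b - 3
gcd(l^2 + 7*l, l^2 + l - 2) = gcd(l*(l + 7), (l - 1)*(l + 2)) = 1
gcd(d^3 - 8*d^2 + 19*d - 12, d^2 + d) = 1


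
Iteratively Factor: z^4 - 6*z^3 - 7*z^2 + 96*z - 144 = (z + 4)*(z^3 - 10*z^2 + 33*z - 36) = (z - 3)*(z + 4)*(z^2 - 7*z + 12) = (z - 4)*(z - 3)*(z + 4)*(z - 3)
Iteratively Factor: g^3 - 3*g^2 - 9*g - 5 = (g + 1)*(g^2 - 4*g - 5) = (g + 1)^2*(g - 5)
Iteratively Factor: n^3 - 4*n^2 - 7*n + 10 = (n - 5)*(n^2 + n - 2) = (n - 5)*(n + 2)*(n - 1)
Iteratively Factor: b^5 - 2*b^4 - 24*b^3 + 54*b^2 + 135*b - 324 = (b + 3)*(b^4 - 5*b^3 - 9*b^2 + 81*b - 108) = (b + 3)*(b + 4)*(b^3 - 9*b^2 + 27*b - 27) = (b - 3)*(b + 3)*(b + 4)*(b^2 - 6*b + 9) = (b - 3)^2*(b + 3)*(b + 4)*(b - 3)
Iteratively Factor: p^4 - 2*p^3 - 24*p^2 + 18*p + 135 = (p + 3)*(p^3 - 5*p^2 - 9*p + 45) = (p - 5)*(p + 3)*(p^2 - 9) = (p - 5)*(p + 3)^2*(p - 3)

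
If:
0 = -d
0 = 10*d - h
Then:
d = 0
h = 0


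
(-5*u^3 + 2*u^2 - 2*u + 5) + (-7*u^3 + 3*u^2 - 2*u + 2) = -12*u^3 + 5*u^2 - 4*u + 7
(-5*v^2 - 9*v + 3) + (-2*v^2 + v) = -7*v^2 - 8*v + 3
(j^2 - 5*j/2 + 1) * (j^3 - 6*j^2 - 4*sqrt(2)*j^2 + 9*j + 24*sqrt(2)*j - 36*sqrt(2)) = j^5 - 17*j^4/2 - 4*sqrt(2)*j^4 + 25*j^3 + 34*sqrt(2)*j^3 - 100*sqrt(2)*j^2 - 57*j^2/2 + 9*j + 114*sqrt(2)*j - 36*sqrt(2)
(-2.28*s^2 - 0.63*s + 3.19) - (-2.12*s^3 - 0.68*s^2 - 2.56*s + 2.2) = 2.12*s^3 - 1.6*s^2 + 1.93*s + 0.99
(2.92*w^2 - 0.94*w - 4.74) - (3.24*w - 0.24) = 2.92*w^2 - 4.18*w - 4.5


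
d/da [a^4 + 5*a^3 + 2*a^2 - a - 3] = 4*a^3 + 15*a^2 + 4*a - 1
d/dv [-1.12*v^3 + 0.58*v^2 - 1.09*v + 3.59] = -3.36*v^2 + 1.16*v - 1.09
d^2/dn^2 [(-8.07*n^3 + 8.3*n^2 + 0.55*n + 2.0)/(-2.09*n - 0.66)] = (70.501134*n^3 + 66.790548*n^2 + 21.091752*n - 23.18602)/(9.129329*n^3 + 8.648838*n^2 + 2.731212*n + 0.287496)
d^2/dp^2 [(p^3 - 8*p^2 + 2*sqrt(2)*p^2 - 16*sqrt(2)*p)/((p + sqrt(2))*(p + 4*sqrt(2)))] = 4*(11*p^3 + 12*sqrt(2)*p^3 + 36*sqrt(2)*p^2 + 96*p^2 + 96*p + 192*sqrt(2)*p + 64*sqrt(2) + 384)/(p^6 + 15*sqrt(2)*p^5 + 174*p^4 + 490*sqrt(2)*p^3 + 1392*p^2 + 960*sqrt(2)*p + 512)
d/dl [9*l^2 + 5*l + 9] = 18*l + 5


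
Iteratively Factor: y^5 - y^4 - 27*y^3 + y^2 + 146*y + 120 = (y + 1)*(y^4 - 2*y^3 - 25*y^2 + 26*y + 120) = (y + 1)*(y + 4)*(y^3 - 6*y^2 - y + 30) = (y - 5)*(y + 1)*(y + 4)*(y^2 - y - 6) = (y - 5)*(y + 1)*(y + 2)*(y + 4)*(y - 3)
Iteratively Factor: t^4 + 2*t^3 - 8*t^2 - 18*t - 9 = (t - 3)*(t^3 + 5*t^2 + 7*t + 3) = (t - 3)*(t + 3)*(t^2 + 2*t + 1) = (t - 3)*(t + 1)*(t + 3)*(t + 1)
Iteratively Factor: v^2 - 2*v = (v)*(v - 2)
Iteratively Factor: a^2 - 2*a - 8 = (a + 2)*(a - 4)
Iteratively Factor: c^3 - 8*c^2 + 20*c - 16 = (c - 2)*(c^2 - 6*c + 8) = (c - 2)^2*(c - 4)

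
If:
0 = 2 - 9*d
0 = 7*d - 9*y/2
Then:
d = 2/9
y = 28/81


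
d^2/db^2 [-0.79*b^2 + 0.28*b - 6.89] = -1.58000000000000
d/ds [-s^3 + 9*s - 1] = 9 - 3*s^2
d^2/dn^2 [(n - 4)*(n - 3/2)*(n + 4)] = 6*n - 3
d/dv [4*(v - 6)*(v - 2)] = 8*v - 32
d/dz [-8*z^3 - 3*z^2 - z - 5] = -24*z^2 - 6*z - 1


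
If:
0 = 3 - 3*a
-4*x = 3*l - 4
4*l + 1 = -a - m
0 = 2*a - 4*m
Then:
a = 1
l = -5/8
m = 1/2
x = 47/32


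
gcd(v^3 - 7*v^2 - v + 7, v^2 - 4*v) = 1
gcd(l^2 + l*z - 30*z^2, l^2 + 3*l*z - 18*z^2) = l + 6*z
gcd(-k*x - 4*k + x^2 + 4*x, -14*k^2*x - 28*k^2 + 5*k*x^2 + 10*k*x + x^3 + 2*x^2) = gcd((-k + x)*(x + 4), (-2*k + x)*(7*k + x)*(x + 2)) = 1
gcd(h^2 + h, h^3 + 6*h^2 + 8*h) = h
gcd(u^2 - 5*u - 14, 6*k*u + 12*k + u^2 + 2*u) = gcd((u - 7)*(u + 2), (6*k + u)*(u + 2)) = u + 2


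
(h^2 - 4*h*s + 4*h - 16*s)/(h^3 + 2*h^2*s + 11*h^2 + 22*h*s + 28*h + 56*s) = (h - 4*s)/(h^2 + 2*h*s + 7*h + 14*s)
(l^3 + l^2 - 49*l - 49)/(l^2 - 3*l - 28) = (l^2 + 8*l + 7)/(l + 4)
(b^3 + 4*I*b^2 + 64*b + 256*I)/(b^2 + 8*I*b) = b - 4*I + 32/b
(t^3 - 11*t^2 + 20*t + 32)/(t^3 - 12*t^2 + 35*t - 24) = (t^2 - 3*t - 4)/(t^2 - 4*t + 3)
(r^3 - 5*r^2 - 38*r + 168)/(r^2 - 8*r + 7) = (r^2 + 2*r - 24)/(r - 1)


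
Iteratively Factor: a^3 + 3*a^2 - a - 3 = (a + 1)*(a^2 + 2*a - 3) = (a + 1)*(a + 3)*(a - 1)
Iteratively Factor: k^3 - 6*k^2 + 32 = (k - 4)*(k^2 - 2*k - 8) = (k - 4)*(k + 2)*(k - 4)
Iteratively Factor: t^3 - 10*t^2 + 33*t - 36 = (t - 3)*(t^2 - 7*t + 12) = (t - 4)*(t - 3)*(t - 3)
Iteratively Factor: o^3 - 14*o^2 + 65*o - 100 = (o - 4)*(o^2 - 10*o + 25) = (o - 5)*(o - 4)*(o - 5)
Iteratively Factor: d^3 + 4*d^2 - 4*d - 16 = (d + 4)*(d^2 - 4) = (d - 2)*(d + 4)*(d + 2)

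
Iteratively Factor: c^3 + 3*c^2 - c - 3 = (c + 1)*(c^2 + 2*c - 3) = (c + 1)*(c + 3)*(c - 1)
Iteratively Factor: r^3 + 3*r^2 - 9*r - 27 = (r + 3)*(r^2 - 9) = (r - 3)*(r + 3)*(r + 3)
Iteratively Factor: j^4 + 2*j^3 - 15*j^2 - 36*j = (j + 3)*(j^3 - j^2 - 12*j) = (j + 3)^2*(j^2 - 4*j) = j*(j + 3)^2*(j - 4)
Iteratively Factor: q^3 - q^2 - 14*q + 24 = (q - 2)*(q^2 + q - 12) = (q - 2)*(q + 4)*(q - 3)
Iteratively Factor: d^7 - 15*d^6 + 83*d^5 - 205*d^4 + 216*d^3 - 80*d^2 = (d)*(d^6 - 15*d^5 + 83*d^4 - 205*d^3 + 216*d^2 - 80*d) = d*(d - 1)*(d^5 - 14*d^4 + 69*d^3 - 136*d^2 + 80*d) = d*(d - 4)*(d - 1)*(d^4 - 10*d^3 + 29*d^2 - 20*d) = d*(d - 5)*(d - 4)*(d - 1)*(d^3 - 5*d^2 + 4*d) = d^2*(d - 5)*(d - 4)*(d - 1)*(d^2 - 5*d + 4) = d^2*(d - 5)*(d - 4)*(d - 1)^2*(d - 4)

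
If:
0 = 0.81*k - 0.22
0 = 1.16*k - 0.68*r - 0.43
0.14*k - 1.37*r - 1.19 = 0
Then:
No Solution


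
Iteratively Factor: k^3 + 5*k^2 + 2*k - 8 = (k + 4)*(k^2 + k - 2) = (k - 1)*(k + 4)*(k + 2)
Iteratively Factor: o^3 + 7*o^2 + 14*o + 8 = (o + 4)*(o^2 + 3*o + 2) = (o + 1)*(o + 4)*(o + 2)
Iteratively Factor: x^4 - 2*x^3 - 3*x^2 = (x - 3)*(x^3 + x^2) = x*(x - 3)*(x^2 + x) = x^2*(x - 3)*(x + 1)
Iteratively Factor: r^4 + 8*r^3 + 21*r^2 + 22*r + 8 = (r + 2)*(r^3 + 6*r^2 + 9*r + 4) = (r + 2)*(r + 4)*(r^2 + 2*r + 1) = (r + 1)*(r + 2)*(r + 4)*(r + 1)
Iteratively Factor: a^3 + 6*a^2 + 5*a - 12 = (a + 4)*(a^2 + 2*a - 3) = (a - 1)*(a + 4)*(a + 3)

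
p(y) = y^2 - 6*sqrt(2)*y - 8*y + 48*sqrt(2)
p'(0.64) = -15.21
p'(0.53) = -15.43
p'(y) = 2*y - 6*sqrt(2) - 8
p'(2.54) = -11.41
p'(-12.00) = -40.49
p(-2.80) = 121.88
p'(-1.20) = -18.89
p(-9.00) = 297.25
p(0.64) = 57.74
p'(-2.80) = -22.09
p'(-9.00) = -34.49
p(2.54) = 32.46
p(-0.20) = 71.22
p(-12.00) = 409.71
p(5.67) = 6.56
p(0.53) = 59.43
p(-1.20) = 89.10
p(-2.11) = 107.12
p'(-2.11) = -20.71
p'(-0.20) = -16.89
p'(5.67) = -5.15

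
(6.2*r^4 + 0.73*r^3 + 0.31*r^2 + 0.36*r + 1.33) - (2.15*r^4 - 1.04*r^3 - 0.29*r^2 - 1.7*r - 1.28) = 4.05*r^4 + 1.77*r^3 + 0.6*r^2 + 2.06*r + 2.61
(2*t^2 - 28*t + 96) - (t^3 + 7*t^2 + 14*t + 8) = -t^3 - 5*t^2 - 42*t + 88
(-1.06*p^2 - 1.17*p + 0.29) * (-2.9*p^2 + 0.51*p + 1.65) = 3.074*p^4 + 2.8524*p^3 - 3.1867*p^2 - 1.7826*p + 0.4785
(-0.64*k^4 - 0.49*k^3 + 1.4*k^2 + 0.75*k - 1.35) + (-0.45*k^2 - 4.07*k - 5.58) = -0.64*k^4 - 0.49*k^3 + 0.95*k^2 - 3.32*k - 6.93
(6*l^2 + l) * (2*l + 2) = 12*l^3 + 14*l^2 + 2*l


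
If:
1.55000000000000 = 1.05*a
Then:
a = 1.48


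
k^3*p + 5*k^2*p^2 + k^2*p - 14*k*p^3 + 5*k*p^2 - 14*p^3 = (k - 2*p)*(k + 7*p)*(k*p + p)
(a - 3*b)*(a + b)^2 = a^3 - a^2*b - 5*a*b^2 - 3*b^3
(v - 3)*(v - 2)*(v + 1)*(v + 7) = v^4 + 3*v^3 - 27*v^2 + 13*v + 42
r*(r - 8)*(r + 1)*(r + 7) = r^4 - 57*r^2 - 56*r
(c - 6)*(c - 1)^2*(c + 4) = c^4 - 4*c^3 - 19*c^2 + 46*c - 24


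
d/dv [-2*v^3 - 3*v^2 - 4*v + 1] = -6*v^2 - 6*v - 4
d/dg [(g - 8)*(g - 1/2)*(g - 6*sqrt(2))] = 3*g^2 - 17*g - 12*sqrt(2)*g + 4 + 51*sqrt(2)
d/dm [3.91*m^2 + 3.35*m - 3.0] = 7.82*m + 3.35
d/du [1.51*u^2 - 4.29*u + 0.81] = 3.02*u - 4.29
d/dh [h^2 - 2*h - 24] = 2*h - 2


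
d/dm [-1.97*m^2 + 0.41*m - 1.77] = 0.41 - 3.94*m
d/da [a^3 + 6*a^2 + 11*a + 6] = 3*a^2 + 12*a + 11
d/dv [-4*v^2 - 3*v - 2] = -8*v - 3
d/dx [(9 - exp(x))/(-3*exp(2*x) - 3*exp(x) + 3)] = (-(exp(x) - 9)*(2*exp(x) + 1) + exp(2*x) + exp(x) - 1)*exp(x)/(3*(exp(2*x) + exp(x) - 1)^2)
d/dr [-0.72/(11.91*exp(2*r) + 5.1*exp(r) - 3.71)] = (17.1504*exp(r) + 3.672)*exp(r)/(11.91*exp(2*r) + 5.1*exp(r) - 3.71)^2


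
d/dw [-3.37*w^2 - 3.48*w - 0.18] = -6.74*w - 3.48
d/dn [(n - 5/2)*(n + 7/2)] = 2*n + 1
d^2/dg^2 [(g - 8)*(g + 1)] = 2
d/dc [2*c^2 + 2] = 4*c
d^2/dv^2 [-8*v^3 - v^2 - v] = -48*v - 2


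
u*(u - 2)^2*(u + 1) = u^4 - 3*u^3 + 4*u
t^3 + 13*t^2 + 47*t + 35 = (t + 1)*(t + 5)*(t + 7)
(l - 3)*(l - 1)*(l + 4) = l^3 - 13*l + 12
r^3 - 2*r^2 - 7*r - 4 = (r - 4)*(r + 1)^2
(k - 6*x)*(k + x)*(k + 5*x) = k^3 - 31*k*x^2 - 30*x^3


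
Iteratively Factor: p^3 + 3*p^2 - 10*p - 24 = (p - 3)*(p^2 + 6*p + 8) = (p - 3)*(p + 2)*(p + 4)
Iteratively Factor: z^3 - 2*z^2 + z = (z)*(z^2 - 2*z + 1) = z*(z - 1)*(z - 1)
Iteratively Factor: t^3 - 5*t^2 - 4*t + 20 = (t - 5)*(t^2 - 4) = (t - 5)*(t + 2)*(t - 2)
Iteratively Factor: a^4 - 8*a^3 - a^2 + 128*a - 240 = (a - 4)*(a^3 - 4*a^2 - 17*a + 60) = (a - 4)*(a + 4)*(a^2 - 8*a + 15) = (a - 5)*(a - 4)*(a + 4)*(a - 3)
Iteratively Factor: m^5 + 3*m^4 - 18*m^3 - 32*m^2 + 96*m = (m + 4)*(m^4 - m^3 - 14*m^2 + 24*m) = (m - 3)*(m + 4)*(m^3 + 2*m^2 - 8*m) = (m - 3)*(m - 2)*(m + 4)*(m^2 + 4*m) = m*(m - 3)*(m - 2)*(m + 4)*(m + 4)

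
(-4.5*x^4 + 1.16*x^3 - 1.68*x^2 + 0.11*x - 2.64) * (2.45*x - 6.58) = -11.025*x^5 + 32.452*x^4 - 11.7488*x^3 + 11.3239*x^2 - 7.1918*x + 17.3712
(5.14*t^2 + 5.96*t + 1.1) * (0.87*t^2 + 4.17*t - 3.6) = 4.4718*t^4 + 26.619*t^3 + 7.3062*t^2 - 16.869*t - 3.96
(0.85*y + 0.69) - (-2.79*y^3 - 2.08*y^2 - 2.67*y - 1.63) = 2.79*y^3 + 2.08*y^2 + 3.52*y + 2.32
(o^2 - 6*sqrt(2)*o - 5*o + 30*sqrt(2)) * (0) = 0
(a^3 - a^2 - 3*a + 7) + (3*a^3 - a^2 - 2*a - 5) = 4*a^3 - 2*a^2 - 5*a + 2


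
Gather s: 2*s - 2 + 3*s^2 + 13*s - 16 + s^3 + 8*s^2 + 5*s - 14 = s^3 + 11*s^2 + 20*s - 32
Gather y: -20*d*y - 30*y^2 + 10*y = -30*y^2 + y*(10 - 20*d)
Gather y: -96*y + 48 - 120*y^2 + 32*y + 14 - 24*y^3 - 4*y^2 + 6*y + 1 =-24*y^3 - 124*y^2 - 58*y + 63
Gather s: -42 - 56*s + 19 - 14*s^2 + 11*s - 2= -14*s^2 - 45*s - 25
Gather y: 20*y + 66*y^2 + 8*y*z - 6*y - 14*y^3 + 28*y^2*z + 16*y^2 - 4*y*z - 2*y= -14*y^3 + y^2*(28*z + 82) + y*(4*z + 12)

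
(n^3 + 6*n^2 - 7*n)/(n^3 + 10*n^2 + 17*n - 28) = n/(n + 4)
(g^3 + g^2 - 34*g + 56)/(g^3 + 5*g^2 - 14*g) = (g - 4)/g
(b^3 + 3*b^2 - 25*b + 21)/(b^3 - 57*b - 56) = (b^2 - 4*b + 3)/(b^2 - 7*b - 8)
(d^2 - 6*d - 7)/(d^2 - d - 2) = (d - 7)/(d - 2)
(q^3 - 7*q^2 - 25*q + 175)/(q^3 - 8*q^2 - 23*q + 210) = (q - 5)/(q - 6)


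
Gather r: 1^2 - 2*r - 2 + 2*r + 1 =0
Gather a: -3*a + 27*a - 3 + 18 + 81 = 24*a + 96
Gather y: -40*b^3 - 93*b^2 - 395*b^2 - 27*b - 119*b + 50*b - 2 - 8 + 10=-40*b^3 - 488*b^2 - 96*b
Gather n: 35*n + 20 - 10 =35*n + 10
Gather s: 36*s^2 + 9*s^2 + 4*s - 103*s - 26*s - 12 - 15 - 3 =45*s^2 - 125*s - 30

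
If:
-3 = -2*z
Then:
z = 3/2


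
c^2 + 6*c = c*(c + 6)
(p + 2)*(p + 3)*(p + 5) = p^3 + 10*p^2 + 31*p + 30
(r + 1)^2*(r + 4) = r^3 + 6*r^2 + 9*r + 4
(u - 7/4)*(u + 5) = u^2 + 13*u/4 - 35/4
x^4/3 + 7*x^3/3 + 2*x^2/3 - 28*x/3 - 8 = (x/3 + 1/3)*(x - 2)*(x + 2)*(x + 6)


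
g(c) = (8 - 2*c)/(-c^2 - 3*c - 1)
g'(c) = (8 - 2*c)*(2*c + 3)/(-c^2 - 3*c - 1)^2 - 2/(-c^2 - 3*c - 1)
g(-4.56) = -2.11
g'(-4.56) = -1.35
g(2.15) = -0.31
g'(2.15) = 0.35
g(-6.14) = -1.00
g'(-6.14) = -0.36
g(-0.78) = 13.07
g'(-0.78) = 22.99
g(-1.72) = 9.52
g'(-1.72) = -5.15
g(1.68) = -0.52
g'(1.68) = 0.60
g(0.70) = -1.84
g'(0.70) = 2.81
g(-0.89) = 11.14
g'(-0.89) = 13.20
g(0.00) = -8.00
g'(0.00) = 26.00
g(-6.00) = -1.05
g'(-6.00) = -0.39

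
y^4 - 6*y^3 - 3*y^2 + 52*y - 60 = (y - 5)*(y - 2)^2*(y + 3)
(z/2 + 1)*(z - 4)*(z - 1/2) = z^3/2 - 5*z^2/4 - 7*z/2 + 2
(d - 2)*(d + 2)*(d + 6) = d^3 + 6*d^2 - 4*d - 24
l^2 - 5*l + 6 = (l - 3)*(l - 2)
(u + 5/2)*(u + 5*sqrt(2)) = u^2 + 5*u/2 + 5*sqrt(2)*u + 25*sqrt(2)/2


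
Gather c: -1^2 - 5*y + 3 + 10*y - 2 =5*y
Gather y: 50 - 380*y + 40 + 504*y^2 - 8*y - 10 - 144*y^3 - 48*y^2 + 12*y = -144*y^3 + 456*y^2 - 376*y + 80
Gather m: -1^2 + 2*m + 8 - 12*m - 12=-10*m - 5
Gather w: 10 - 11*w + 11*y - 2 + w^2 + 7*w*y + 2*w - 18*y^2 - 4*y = w^2 + w*(7*y - 9) - 18*y^2 + 7*y + 8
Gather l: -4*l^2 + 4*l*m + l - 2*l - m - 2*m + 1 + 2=-4*l^2 + l*(4*m - 1) - 3*m + 3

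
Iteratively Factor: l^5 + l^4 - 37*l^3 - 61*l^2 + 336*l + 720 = (l + 4)*(l^4 - 3*l^3 - 25*l^2 + 39*l + 180) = (l + 3)*(l + 4)*(l^3 - 6*l^2 - 7*l + 60) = (l - 5)*(l + 3)*(l + 4)*(l^2 - l - 12) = (l - 5)*(l + 3)^2*(l + 4)*(l - 4)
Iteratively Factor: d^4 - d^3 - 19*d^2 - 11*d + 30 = (d - 5)*(d^3 + 4*d^2 + d - 6) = (d - 5)*(d - 1)*(d^2 + 5*d + 6) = (d - 5)*(d - 1)*(d + 3)*(d + 2)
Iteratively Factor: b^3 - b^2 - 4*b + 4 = (b + 2)*(b^2 - 3*b + 2) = (b - 2)*(b + 2)*(b - 1)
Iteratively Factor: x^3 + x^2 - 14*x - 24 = (x - 4)*(x^2 + 5*x + 6) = (x - 4)*(x + 2)*(x + 3)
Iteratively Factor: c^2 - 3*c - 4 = (c + 1)*(c - 4)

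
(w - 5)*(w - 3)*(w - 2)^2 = w^4 - 12*w^3 + 51*w^2 - 92*w + 60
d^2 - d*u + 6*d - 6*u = (d + 6)*(d - u)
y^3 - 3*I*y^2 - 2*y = y*(y - 2*I)*(y - I)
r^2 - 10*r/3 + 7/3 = (r - 7/3)*(r - 1)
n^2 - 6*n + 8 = (n - 4)*(n - 2)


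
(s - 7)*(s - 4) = s^2 - 11*s + 28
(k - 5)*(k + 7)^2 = k^3 + 9*k^2 - 21*k - 245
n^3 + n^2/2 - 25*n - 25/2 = (n - 5)*(n + 1/2)*(n + 5)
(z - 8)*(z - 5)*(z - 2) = z^3 - 15*z^2 + 66*z - 80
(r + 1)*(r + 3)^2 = r^3 + 7*r^2 + 15*r + 9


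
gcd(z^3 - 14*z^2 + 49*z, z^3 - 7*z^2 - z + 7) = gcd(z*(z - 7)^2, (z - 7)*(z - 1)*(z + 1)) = z - 7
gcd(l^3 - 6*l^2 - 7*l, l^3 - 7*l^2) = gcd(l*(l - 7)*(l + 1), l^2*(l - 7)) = l^2 - 7*l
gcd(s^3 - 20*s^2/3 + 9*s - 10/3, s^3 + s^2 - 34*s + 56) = 1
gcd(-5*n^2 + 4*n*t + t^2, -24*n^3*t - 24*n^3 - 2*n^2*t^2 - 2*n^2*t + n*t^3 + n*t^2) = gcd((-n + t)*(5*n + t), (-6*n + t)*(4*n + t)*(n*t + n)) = 1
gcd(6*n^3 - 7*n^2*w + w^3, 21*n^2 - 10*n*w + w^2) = 1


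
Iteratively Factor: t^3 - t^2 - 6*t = (t)*(t^2 - t - 6) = t*(t - 3)*(t + 2)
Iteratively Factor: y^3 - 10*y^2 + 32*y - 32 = (y - 2)*(y^2 - 8*y + 16) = (y - 4)*(y - 2)*(y - 4)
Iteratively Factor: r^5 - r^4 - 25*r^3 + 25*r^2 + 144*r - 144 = (r + 4)*(r^4 - 5*r^3 - 5*r^2 + 45*r - 36) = (r + 3)*(r + 4)*(r^3 - 8*r^2 + 19*r - 12) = (r - 4)*(r + 3)*(r + 4)*(r^2 - 4*r + 3) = (r - 4)*(r - 1)*(r + 3)*(r + 4)*(r - 3)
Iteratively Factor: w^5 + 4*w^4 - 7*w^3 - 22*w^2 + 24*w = (w - 1)*(w^4 + 5*w^3 - 2*w^2 - 24*w) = (w - 1)*(w + 4)*(w^3 + w^2 - 6*w) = w*(w - 1)*(w + 4)*(w^2 + w - 6) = w*(w - 1)*(w + 3)*(w + 4)*(w - 2)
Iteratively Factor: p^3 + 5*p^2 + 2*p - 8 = (p - 1)*(p^2 + 6*p + 8) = (p - 1)*(p + 4)*(p + 2)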